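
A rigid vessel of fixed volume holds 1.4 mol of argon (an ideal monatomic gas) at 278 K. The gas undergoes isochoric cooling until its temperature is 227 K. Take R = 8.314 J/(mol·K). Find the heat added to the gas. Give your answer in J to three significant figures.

Q ≈ -890 J

Constant volume ⇒ W = 0, so Q = ΔU = nCᵥΔT with Cᵥ = 3R/2 = 12.47 J/(mol·K).
ΔU = (1.4)(12.47)(227 − 278) = -890.4 J.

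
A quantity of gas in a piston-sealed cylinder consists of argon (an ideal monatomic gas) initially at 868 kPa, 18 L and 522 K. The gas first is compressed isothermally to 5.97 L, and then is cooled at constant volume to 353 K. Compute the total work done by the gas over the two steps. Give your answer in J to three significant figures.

W_total ≈ -17200 J

Step 1 (isothermal): W = P₁V₁ ln(V₂/V₁) = (15624) ln(5.97/18) = -17243 J.
Step 2 (isochoric): W = 0 (constant volume).
W_total = -17243 + 0 = -17243 J.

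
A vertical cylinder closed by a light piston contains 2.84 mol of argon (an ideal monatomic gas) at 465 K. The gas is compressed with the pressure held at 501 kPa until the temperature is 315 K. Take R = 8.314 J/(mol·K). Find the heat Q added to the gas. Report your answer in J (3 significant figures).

Isobaric: W = nRΔT = (2.84)(8.314)(-150) = -3542 J.
ΔU = nCᵥΔT with Cᵥ = 3R/2: ΔU = (2.84)(12.47)(-150) = -5313 J.
Q = ΔU + W = -5313 − 3542 = -8854 J.

Q ≈ -8850 J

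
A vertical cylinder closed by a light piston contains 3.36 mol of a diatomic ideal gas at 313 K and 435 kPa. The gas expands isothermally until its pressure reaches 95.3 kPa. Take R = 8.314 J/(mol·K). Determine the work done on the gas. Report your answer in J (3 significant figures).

Isothermal process: W = nRT ln(V₂/V₁) = nRT ln(P₁/P₂).
W = (3.36)(8.314)(313) × ln(435/95.3)
  = 8744 × ln(4.565) = 8744 × 1.518
W_by_gas = 13276 J; work on gas = −W_by = -13276 J.

W ≈ -13300 J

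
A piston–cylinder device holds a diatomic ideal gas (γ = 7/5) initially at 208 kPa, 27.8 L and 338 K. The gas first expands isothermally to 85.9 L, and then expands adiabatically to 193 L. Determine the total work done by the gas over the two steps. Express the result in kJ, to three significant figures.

W_total ≈ 10.5 kJ

Step 1 (isothermal): W = P₁V₁ ln(V₂/V₁) = (5782) ln(85.9/27.8) = 6523 J.
After step 1: P = 67.32 kPa, V = 85.9 L, T = 338 K.
Step 2 (adiabatic): W = (P₁V₁ − P₂V₂)/(γ−1) = (5782 − 4183)/0.4 = 3999 J.
W_total = 6523 + 3999 = 10522 J.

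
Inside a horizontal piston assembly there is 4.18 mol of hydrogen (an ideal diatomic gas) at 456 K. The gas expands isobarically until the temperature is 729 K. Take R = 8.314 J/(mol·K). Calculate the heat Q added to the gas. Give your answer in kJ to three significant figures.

Isobaric: W = nRΔT = (4.18)(8.314)(273) = 9487 J.
ΔU = nCᵥΔT with Cᵥ = 5R/2: ΔU = (4.18)(20.79)(273) = 23719 J.
Q = ΔU + W = 23719 + 9487 = 33206 J.

Q ≈ 33.2 kJ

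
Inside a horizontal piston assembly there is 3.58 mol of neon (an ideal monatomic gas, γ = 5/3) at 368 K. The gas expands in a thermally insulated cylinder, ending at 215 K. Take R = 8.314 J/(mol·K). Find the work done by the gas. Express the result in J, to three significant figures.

Adiabatic ⇒ Q = 0, so W_by = −ΔU = nCᵥ(T₁ − T₂).
Cᵥ = 3R/2 = 12.47 J/(mol·K).
W = (3.58)(12.47)(368 − 215) = 6831 J.

W ≈ 6830 J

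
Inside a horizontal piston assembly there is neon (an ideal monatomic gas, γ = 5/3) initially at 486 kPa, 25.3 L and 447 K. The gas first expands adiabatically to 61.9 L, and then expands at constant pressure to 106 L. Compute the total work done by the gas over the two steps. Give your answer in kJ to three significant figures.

W_total ≈ 13.1 kJ

Step 1 (adiabatic): W = (P₁V₁ − P₂V₂)/(γ−1) = (12296 − 6772)/0.667 = 8286 J.
After step 1: P = 109.4 kPa, V = 61.9 L, T = 246.2 K.
Step 2 (isobaric): W = PΔV = (109.4 kPa)(106 − 61.9 L) = 4825 J.
W_total = 8286 + 4825 = 13110 J.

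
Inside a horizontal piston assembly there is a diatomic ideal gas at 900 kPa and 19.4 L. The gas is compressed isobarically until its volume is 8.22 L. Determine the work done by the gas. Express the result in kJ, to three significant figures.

Isobaric: W = P ΔV.
W = (900 kPa)(8.22 − 19.4 L) = (900)(-11.18) = -10062 J.

W ≈ -10.1 kJ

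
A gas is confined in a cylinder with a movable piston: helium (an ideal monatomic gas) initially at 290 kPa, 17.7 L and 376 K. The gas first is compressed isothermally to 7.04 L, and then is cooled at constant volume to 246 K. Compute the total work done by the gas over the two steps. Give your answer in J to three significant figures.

Step 1 (isothermal): W = P₁V₁ ln(V₂/V₁) = (5133) ln(7.04/17.7) = -4732 J.
Step 2 (isochoric): W = 0 (constant volume).
W_total = -4732 + 0 = -4732 J.

W_total ≈ -4730 J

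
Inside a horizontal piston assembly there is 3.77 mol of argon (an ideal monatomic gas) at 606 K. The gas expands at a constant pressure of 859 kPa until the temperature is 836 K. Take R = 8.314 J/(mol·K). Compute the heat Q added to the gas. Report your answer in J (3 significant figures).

Isobaric: W = nRΔT = (3.77)(8.314)(230) = 7209 J.
ΔU = nCᵥΔT with Cᵥ = 3R/2: ΔU = (3.77)(12.47)(230) = 10814 J.
Q = ΔU + W = 10814 + 7209 = 18023 J.

Q ≈ 18000 J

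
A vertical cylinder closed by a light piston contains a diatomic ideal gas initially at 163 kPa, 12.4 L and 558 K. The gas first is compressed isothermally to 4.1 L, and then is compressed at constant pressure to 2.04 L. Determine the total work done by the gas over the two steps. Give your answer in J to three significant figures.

W_total ≈ -3250 J

Step 1 (isothermal): W = P₁V₁ ln(V₂/V₁) = (2021) ln(4.1/12.4) = -2237 J.
After step 1: P = 493 kPa, V = 4.1 L, T = 558 K.
Step 2 (isobaric): W = PΔV = (493 kPa)(2.04 − 4.1 L) = -1016 J.
W_total = -2237 − 1016 = -3252 J.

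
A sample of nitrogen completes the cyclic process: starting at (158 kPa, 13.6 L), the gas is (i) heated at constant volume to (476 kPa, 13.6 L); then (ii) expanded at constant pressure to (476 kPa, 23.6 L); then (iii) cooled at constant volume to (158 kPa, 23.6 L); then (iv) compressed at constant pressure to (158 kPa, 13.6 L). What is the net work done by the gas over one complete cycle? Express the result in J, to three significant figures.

W_net ≈ 3180 J

Constant-volume legs do no work.
W(ii) = (476)(23.6 − 13.6) = 4760 J; W(iv) = (158)(13.6 − 23.6) = -1580 J.
W_net = 4760 − 1580 = 3180 J (the clockwise enclosed area).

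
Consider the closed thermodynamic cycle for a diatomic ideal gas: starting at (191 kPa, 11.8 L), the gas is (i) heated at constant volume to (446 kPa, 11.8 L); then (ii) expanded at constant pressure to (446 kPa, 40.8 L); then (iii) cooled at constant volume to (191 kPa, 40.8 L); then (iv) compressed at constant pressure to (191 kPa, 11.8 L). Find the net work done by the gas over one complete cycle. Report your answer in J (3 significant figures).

Constant-volume legs do no work.
W(ii) = (446)(40.8 − 11.8) = 12934 J; W(iv) = (191)(11.8 − 40.8) = -5539 J.
W_net = 12934 − 5539 = 7395 J (the clockwise enclosed area).

W_net ≈ 7400 J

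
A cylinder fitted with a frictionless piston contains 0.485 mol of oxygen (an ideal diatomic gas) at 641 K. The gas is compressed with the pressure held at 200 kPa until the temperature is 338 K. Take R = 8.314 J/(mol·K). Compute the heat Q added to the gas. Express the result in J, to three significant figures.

Isobaric: W = nRΔT = (0.485)(8.314)(-303) = -1222 J.
ΔU = nCᵥΔT with Cᵥ = 5R/2: ΔU = (0.485)(20.79)(-303) = -3054 J.
Q = ΔU + W = -3054 − 1222 = -4276 J.

Q ≈ -4280 J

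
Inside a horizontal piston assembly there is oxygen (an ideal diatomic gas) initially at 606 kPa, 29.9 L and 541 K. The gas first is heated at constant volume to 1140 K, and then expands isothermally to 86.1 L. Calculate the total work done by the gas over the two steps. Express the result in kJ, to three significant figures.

W_total ≈ 40.4 kJ

Step 1 (isochoric): W = 0 (constant volume).
After step 1: P = 1277 kPa (V unchanged).
Step 2 (isothermal): W = P₁V₁ ln(V₂/V₁) = (38181) ln(86.1/29.9) = 40383 J.
W_total = 0 + 40383 = 40383 J.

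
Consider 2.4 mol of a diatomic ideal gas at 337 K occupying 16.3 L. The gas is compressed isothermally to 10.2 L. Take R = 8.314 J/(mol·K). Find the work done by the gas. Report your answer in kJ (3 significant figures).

Isothermal: W = nRT ln(V₂/V₁).
W = (2.4)(8.314)(337) × ln(10.2/16.3)
  = 6724 × -0.4688
W_by_gas = -3152 J.

W ≈ -3.15 kJ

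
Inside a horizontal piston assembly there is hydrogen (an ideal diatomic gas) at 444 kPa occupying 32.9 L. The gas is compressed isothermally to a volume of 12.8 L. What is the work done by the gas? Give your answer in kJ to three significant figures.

W ≈ -13.8 kJ

Isothermal: W = nRT ln(V₂/V₁) = P₁V₁ ln(V₂/V₁).
P₁V₁ = (444 kPa)(32.9 L) = 14608 J.
W = 14608 × ln(12.8/32.9) = 14608 × -0.944
W_by_gas = -13790 J.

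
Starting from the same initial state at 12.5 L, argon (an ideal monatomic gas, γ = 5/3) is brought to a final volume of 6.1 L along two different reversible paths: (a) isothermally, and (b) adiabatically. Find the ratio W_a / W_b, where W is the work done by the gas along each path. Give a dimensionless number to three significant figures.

W_a / W_b ≈ 0.780

Path (a) isothermal: W = P₁V₁ ln(V₂/V₁) → W_a/(P₁V₁) = -0.7174.
Path (b) adiabatic: W = P₁V₁(1 − (V₁/V₂)^(γ−1))/(γ−1) → W_b/(P₁V₁) = -0.92.
W_a / W_b = -0.7174 / -0.92 = 0.7798.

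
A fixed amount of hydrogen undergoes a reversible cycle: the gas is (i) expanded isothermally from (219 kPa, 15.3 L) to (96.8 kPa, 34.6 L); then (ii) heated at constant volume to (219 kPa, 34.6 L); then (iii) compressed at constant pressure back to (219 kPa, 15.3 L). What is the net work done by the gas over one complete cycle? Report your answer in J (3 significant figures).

Leg (i): W = PᵢVᵢ ln(V_f/Vᵢ) = (3351) ln(34.6/15.3) = 2734 J.
Leg (ii): W = 0.
Leg (iii): W = PΔV = (219)(15.3 − 34.6) = -4227 J.
W_net = 2734 − 4227 = -1493 J.

W_net ≈ -1490 J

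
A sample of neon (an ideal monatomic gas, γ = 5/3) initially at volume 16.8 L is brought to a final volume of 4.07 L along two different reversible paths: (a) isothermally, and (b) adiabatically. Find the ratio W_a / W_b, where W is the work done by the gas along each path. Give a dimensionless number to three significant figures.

W_a / W_b ≈ 0.601

Path (a) isothermal: W = P₁V₁ ln(V₂/V₁) → W_a/(P₁V₁) = -1.418.
Path (b) adiabatic: W = P₁V₁(1 − (V₁/V₂)^(γ−1))/(γ−1) → W_b/(P₁V₁) = -2.36.
W_a / W_b = -1.418 / -2.36 = 0.6008.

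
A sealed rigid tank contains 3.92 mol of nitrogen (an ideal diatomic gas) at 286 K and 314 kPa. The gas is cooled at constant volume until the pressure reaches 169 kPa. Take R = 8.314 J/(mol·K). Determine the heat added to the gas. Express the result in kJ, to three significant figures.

Q ≈ -10.8 kJ

Constant volume ⇒ W = 0, so Q = ΔU = nCᵥΔT with Cᵥ = 5R/2 = 20.79 J/(mol·K).
At constant V, T₂/T₁ = P₂/P₁ ⇒ ΔT = T₁(P₂/P₁ − 1) = 286·(169/314 − 1) = -132.1 K.
ΔU = (3.92)(20.79)(-132.1) = -10761 J.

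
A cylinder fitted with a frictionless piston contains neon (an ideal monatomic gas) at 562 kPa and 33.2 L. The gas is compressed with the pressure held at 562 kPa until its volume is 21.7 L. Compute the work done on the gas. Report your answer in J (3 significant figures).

Isobaric: W = P ΔV.
W = (562 kPa)(21.7 − 33.2 L) = (562)(-11.5) = -6463 J.
Work on gas = −W_by = 6463 J.

W ≈ 6460 J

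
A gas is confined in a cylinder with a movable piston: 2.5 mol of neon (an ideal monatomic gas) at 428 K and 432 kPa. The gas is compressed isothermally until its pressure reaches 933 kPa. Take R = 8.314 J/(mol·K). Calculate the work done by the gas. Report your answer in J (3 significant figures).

W ≈ -6850 J

Isothermal process: W = nRT ln(V₂/V₁) = nRT ln(P₁/P₂).
W = (2.5)(8.314)(428) × ln(432/933)
  = 8896 × ln(0.463) = 8896 × -0.77
W_by_gas = -6850 J.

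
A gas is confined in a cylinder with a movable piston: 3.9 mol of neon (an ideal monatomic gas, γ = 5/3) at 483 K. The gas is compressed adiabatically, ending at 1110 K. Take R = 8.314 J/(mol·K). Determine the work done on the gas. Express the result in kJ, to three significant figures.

Adiabatic ⇒ Q = 0, so W_by = −ΔU = nCᵥ(T₁ − T₂).
Cᵥ = 3R/2 = 12.47 J/(mol·K).
W = (3.9)(12.47)(483 − 1110) = -30495 J.
Work on gas = −W_by = 30495 J.

W ≈ 30.5 kJ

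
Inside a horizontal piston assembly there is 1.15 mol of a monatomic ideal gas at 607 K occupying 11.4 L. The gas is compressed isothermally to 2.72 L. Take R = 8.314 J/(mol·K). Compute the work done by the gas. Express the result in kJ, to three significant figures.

W ≈ -8.32 kJ

Isothermal: W = nRT ln(V₂/V₁).
W = (1.15)(8.314)(607) × ln(2.72/11.4)
  = 5804 × -1.433
W_by_gas = -8316 J.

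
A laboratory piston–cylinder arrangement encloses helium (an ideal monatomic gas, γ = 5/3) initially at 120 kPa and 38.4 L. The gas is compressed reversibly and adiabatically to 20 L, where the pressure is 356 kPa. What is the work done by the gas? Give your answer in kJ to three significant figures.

W ≈ -3.77 kJ

Adiabatic: W = (P₁V₁ − P₂V₂)/(γ − 1) with γ = 5/3.
P₁V₁ = 4608 J, P₂V₂ = 7120 J.
W = (4608 − 7120) / 0.6667 = -3768 J.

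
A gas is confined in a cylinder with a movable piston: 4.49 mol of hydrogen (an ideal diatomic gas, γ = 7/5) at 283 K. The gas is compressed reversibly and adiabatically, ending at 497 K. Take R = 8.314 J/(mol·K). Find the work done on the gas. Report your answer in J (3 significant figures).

Adiabatic ⇒ Q = 0, so W_by = −ΔU = nCᵥ(T₁ − T₂).
Cᵥ = 5R/2 = 20.79 J/(mol·K).
W = (4.49)(20.79)(283 − 497) = -19971 J.
Work on gas = −W_by = 19971 J.

W ≈ 20000 J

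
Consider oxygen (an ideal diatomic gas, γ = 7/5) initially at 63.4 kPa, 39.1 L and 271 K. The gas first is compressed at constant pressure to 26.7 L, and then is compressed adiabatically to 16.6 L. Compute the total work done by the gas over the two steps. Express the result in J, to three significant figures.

Step 1 (isobaric): W = PΔV = (63.4 kPa)(26.7 − 39.1 L) = -786.2 J.
After step 1: P = 63.4 kPa, V = 26.7 L, T = 185.1 K.
Step 2 (adiabatic): W = (P₁V₁ − P₂V₂)/(γ−1) = (1693 − 2047)/0.4 = -886.1 J.
W_total = -786.2 − 886.1 = -1672 J.

W_total ≈ -1670 J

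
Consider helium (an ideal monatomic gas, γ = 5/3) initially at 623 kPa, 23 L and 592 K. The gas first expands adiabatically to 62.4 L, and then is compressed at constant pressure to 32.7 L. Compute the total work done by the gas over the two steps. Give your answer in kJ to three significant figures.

Step 1 (adiabatic): W = (P₁V₁ − P₂V₂)/(γ−1) = (14329 − 7366)/0.667 = 10444 J.
After step 1: P = 118 kPa, V = 62.4 L, T = 304.3 K.
Step 2 (isobaric): W = PΔV = (118 kPa)(32.7 − 62.4 L) = -3506 J.
W_total = 10444 − 3506 = 6938 J.

W_total ≈ 6.94 kJ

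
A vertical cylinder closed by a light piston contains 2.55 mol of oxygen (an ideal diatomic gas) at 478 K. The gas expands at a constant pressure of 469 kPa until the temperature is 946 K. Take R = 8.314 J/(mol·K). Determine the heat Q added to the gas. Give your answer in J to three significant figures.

Isobaric: W = nRΔT = (2.55)(8.314)(468) = 9922 J.
ΔU = nCᵥΔT with Cᵥ = 5R/2: ΔU = (2.55)(20.79)(468) = 24805 J.
Q = ΔU + W = 24805 + 9922 = 34727 J.

Q ≈ 34700 J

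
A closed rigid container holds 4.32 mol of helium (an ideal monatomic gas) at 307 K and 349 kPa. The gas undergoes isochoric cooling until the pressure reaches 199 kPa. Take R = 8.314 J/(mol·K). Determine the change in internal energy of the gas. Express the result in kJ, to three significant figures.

ΔU ≈ -7.11 kJ

Constant volume ⇒ W = 0, so Q = ΔU = nCᵥΔT with Cᵥ = 3R/2 = 12.47 J/(mol·K).
At constant V, T₂/T₁ = P₂/P₁ ⇒ ΔT = T₁(P₂/P₁ − 1) = 307·(199/349 − 1) = -131.9 K.
ΔU = (4.32)(12.47)(-131.9) = -7109 J.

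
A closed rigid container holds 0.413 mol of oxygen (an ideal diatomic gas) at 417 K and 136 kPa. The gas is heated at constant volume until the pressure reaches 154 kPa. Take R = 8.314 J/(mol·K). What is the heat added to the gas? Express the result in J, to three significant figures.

Constant volume ⇒ W = 0, so Q = ΔU = nCᵥΔT with Cᵥ = 5R/2 = 20.79 J/(mol·K).
At constant V, T₂/T₁ = P₂/P₁ ⇒ ΔT = T₁(P₂/P₁ − 1) = 417·(154/136 − 1) = 55.19 K.
ΔU = (0.413)(20.79)(55.19) = 473.8 J.

Q ≈ 474 J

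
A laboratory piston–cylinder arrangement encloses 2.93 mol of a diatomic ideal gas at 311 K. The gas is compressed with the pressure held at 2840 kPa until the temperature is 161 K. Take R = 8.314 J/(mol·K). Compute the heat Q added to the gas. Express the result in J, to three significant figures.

Isobaric: W = nRΔT = (2.93)(8.314)(-150) = -3654 J.
ΔU = nCᵥΔT with Cᵥ = 5R/2: ΔU = (2.93)(20.79)(-150) = -9135 J.
Q = ΔU + W = -9135 − 3654 = -12789 J.

Q ≈ -12800 J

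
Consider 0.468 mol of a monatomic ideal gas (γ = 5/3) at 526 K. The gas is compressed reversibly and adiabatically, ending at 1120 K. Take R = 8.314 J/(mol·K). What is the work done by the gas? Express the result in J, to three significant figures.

Adiabatic ⇒ Q = 0, so W_by = −ΔU = nCᵥ(T₁ − T₂).
Cᵥ = 3R/2 = 12.47 J/(mol·K).
W = (0.468)(12.47)(526 − 1120) = -3467 J.

W ≈ -3470 J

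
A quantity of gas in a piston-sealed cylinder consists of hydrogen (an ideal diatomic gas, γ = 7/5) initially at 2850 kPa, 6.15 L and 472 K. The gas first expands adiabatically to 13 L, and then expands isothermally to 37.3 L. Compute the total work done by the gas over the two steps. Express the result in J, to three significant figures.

W_total ≈ 25000 J

Step 1 (adiabatic): W = (P₁V₁ − P₂V₂)/(γ−1) = (17528 − 12992)/0.4 = 11338 J.
After step 1: P = 999.4 kPa, V = 13 L, T = 349.9 K.
Step 2 (isothermal): W = P₁V₁ ln(V₂/V₁) = (12992) ln(37.3/13) = 13695 J.
W_total = 11338 + 13695 = 25032 J.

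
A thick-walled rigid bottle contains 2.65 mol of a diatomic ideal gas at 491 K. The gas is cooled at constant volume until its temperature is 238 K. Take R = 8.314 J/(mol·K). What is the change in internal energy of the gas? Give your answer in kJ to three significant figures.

ΔU ≈ -13.9 kJ

Constant volume ⇒ W = 0, so Q = ΔU = nCᵥΔT with Cᵥ = 5R/2 = 20.79 J/(mol·K).
ΔU = (2.65)(20.79)(238 − 491) = -13935 J.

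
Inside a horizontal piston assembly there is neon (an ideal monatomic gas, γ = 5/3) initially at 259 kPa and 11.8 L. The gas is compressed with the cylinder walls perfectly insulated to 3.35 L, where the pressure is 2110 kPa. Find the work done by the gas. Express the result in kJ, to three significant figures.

Adiabatic: W = (P₁V₁ − P₂V₂)/(γ − 1) with γ = 5/3.
P₁V₁ = 3056 J, P₂V₂ = 7068 J.
W = (3056 − 7068) / 0.6667 = -6018 J.

W ≈ -6.02 kJ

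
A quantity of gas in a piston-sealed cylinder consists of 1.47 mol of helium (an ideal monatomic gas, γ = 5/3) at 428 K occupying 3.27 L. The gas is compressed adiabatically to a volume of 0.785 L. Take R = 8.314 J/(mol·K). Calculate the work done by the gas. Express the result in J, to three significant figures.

Adiabatic: TV^(γ−1) = const with γ = 5/3.
T₂ = T₁ (V₁/V₂)^(γ−1) = 428 × (3.27/0.785)^0.667 = 428 × 2.589 = 1108 K.
W_by = nCᵥ(T₁ − T₂) = (1.47)(12.47)(428 − 1108) = -12467 J.

W ≈ -12500 J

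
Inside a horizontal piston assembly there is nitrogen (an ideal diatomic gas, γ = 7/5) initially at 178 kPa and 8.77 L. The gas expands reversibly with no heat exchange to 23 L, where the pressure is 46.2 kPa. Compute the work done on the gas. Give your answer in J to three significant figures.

W ≈ -1250 J

Adiabatic: W = (P₁V₁ − P₂V₂)/(γ − 1) with γ = 7/5.
P₁V₁ = 1561 J, P₂V₂ = 1063 J.
W = (1561 − 1063) / 0.4 = 1246 J.
Work on gas = −W_by = -1246 J.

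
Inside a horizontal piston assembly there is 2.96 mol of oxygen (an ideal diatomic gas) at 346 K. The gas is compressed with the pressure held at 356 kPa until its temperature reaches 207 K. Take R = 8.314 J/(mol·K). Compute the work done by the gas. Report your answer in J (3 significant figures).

Isobaric: W = P ΔV = nR ΔT.
W = (2.96)(8.314)(207 − 346) = -3421 J.

W ≈ -3420 J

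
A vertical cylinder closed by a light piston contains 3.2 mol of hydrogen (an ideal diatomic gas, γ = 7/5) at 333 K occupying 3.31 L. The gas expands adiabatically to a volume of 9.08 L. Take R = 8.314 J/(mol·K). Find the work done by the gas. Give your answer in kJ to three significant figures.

W ≈ 7.36 kJ

Adiabatic: TV^(γ−1) = const with γ = 7/5.
T₂ = T₁ (V₁/V₂)^(γ−1) = 333 × (3.31/9.08)^0.4 = 333 × 0.6679 = 222.4 K.
W_by = nCᵥ(T₁ − T₂) = (3.2)(20.79)(333 − 222.4) = 7356 J.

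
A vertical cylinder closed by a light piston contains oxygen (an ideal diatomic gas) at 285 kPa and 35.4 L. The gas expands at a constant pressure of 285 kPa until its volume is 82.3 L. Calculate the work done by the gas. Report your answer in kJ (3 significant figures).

W ≈ 13.4 kJ

Isobaric: W = P ΔV.
W = (285 kPa)(82.3 − 35.4 L) = (285)(46.9) = 13366 J.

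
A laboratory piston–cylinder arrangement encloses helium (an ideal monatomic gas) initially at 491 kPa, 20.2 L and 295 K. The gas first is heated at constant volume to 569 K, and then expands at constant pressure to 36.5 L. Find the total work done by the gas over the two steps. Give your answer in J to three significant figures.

Step 1 (isochoric): W = 0 (constant volume).
After step 1: P = 947 kPa (V unchanged).
Step 2 (isobaric): W = PΔV = (947 kPa)(36.5 − 20.2 L) = 15437 J.
W_total = 0 + 15437 = 15437 J.

W_total ≈ 15400 J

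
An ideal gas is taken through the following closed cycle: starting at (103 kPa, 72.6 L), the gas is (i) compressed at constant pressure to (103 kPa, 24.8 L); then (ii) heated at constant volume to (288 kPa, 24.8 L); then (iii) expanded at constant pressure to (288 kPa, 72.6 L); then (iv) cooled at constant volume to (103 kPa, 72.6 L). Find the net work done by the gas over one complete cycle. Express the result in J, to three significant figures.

Constant-volume legs do no work.
W(i) = (103)(24.8 − 72.6) = -4923 J; W(iii) = (288)(72.6 − 24.8) = 13766 J.
W_net = -4923 + 13766 = 8843 J (the clockwise enclosed area).

W_net ≈ 8840 J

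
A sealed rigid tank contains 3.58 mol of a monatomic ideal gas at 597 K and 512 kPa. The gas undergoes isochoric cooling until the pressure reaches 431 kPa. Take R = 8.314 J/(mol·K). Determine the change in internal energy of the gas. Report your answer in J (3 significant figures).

Constant volume ⇒ W = 0, so Q = ΔU = nCᵥΔT with Cᵥ = 3R/2 = 12.47 J/(mol·K).
At constant V, T₂/T₁ = P₂/P₁ ⇒ ΔT = T₁(P₂/P₁ − 1) = 597·(431/512 − 1) = -94.45 K.
ΔU = (3.58)(12.47)(-94.45) = -4217 J.

ΔU ≈ -4220 J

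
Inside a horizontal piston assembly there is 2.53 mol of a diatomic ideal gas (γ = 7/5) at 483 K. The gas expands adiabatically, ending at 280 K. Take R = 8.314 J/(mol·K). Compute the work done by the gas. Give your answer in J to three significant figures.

W ≈ 10700 J

Adiabatic ⇒ Q = 0, so W_by = −ΔU = nCᵥ(T₁ − T₂).
Cᵥ = 5R/2 = 20.79 J/(mol·K).
W = (2.53)(20.79)(483 − 280) = 10675 J.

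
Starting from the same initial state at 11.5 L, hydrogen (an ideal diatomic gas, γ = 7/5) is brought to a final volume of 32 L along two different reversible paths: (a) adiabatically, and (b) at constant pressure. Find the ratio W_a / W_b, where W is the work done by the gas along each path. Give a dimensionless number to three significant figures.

Path (a) adiabatic: W = P₁V₁(1 − (V₁/V₂)^(γ−1))/(γ−1) → W_a/(P₁V₁) = 0.8398.
Path (b) isobaric: W = P₁(V₂ − V₁) → W_b/(P₁V₁) = 1.783.
W_a / W_b = 0.8398 / 1.783 = 0.4711.

W_a / W_b ≈ 0.471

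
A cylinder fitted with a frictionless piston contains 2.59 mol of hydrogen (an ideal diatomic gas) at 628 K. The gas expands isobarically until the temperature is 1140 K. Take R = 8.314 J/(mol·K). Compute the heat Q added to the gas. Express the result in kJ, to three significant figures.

Isobaric: W = nRΔT = (2.59)(8.314)(512) = 11025 J.
ΔU = nCᵥΔT with Cᵥ = 5R/2: ΔU = (2.59)(20.79)(512) = 27563 J.
Q = ΔU + W = 27563 + 11025 = 38588 J.

Q ≈ 38.6 kJ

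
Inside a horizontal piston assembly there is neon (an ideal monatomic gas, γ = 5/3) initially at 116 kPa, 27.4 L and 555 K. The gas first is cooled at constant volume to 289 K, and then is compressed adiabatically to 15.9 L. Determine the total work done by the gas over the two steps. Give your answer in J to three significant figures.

Step 1 (isochoric): W = 0 (constant volume).
After step 1: P = 60.4 kPa (V unchanged).
Step 2 (adiabatic): W = (P₁V₁ − P₂V₂)/(γ−1) = (1655 − 2379)/0.667 = -1086 J.
W_total = 0 − 1086 = -1086 J.

W_total ≈ -1090 J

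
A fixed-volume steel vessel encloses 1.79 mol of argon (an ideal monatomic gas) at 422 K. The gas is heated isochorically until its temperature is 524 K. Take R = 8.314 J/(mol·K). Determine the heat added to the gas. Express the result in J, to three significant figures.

Constant volume ⇒ W = 0, so Q = ΔU = nCᵥΔT with Cᵥ = 3R/2 = 12.47 J/(mol·K).
ΔU = (1.79)(12.47)(524 − 422) = 2277 J.

Q ≈ 2280 J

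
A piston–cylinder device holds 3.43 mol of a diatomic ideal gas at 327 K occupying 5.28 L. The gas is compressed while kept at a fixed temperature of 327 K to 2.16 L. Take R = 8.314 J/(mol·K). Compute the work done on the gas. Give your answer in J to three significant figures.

W ≈ 8330 J

Isothermal: W = nRT ln(V₂/V₁).
W = (3.43)(8.314)(327) × ln(2.16/5.28)
  = 9325 × -0.8938
W_by_gas = -8335 J; work on gas = −W_by = 8335 J.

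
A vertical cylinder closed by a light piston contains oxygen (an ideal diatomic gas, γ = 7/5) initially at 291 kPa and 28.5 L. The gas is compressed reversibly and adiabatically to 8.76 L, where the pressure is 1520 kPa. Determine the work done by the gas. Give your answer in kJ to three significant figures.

W ≈ -12.6 kJ

Adiabatic: W = (P₁V₁ − P₂V₂)/(γ − 1) with γ = 7/5.
P₁V₁ = 8294 J, P₂V₂ = 13315 J.
W = (8294 − 13315) / 0.4 = -12554 J.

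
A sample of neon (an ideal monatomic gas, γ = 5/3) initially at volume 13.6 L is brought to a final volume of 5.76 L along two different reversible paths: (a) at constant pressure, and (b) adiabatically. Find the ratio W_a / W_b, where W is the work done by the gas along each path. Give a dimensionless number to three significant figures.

W_a / W_b ≈ 0.497

Path (a) isobaric: W = P₁(V₂ − V₁) → W_a/(P₁V₁) = -0.5765.
Path (b) adiabatic: W = P₁V₁(1 − (V₁/V₂)^(γ−1))/(γ−1) → W_b/(P₁V₁) = -1.16.
W_a / W_b = -0.5765 / -1.16 = 0.4971.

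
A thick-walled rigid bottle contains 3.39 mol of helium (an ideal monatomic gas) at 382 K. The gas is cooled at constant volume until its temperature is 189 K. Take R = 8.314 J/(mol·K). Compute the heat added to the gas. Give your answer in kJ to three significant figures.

Constant volume ⇒ W = 0, so Q = ΔU = nCᵥΔT with Cᵥ = 3R/2 = 12.47 J/(mol·K).
ΔU = (3.39)(12.47)(189 − 382) = -8159 J.

Q ≈ -8.16 kJ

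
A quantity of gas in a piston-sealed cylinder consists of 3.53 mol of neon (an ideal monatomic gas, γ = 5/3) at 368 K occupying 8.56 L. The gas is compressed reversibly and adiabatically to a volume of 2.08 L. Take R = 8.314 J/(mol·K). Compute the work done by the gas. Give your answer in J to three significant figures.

W ≈ -25400 J

Adiabatic: TV^(γ−1) = const with γ = 5/3.
T₂ = T₁ (V₁/V₂)^(γ−1) = 368 × (8.56/2.08)^0.667 = 368 × 2.568 = 945 K.
W_by = nCᵥ(T₁ − T₂) = (3.53)(12.47)(368 − 945) = -25403 J.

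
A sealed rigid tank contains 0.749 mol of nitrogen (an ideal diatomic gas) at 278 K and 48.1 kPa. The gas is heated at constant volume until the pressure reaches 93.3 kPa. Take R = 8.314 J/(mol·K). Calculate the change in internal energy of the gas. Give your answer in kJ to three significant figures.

ΔU ≈ 4.07 kJ

Constant volume ⇒ W = 0, so Q = ΔU = nCᵥΔT with Cᵥ = 5R/2 = 20.79 J/(mol·K).
At constant V, T₂/T₁ = P₂/P₁ ⇒ ΔT = T₁(P₂/P₁ − 1) = 278·(93.3/48.1 − 1) = 261.2 K.
ΔU = (0.749)(20.79)(261.2) = 4067 J.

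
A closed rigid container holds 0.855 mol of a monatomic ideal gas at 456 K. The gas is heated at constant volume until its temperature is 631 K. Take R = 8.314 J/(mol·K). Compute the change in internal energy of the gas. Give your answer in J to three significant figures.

Constant volume ⇒ W = 0, so Q = ΔU = nCᵥΔT with Cᵥ = 3R/2 = 12.47 J/(mol·K).
ΔU = (0.855)(12.47)(631 − 456) = 1866 J.

ΔU ≈ 1870 J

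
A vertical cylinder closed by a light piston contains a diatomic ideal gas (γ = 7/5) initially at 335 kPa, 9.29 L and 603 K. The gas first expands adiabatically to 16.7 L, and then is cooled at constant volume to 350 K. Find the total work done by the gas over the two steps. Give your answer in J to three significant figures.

Step 1 (adiabatic): W = (P₁V₁ − P₂V₂)/(γ−1) = (3112 − 2461)/0.4 = 1627 J.
Step 2 (isochoric): W = 0 (constant volume).
W_total = 1627 + 0 = 1627 J.

W_total ≈ 1630 J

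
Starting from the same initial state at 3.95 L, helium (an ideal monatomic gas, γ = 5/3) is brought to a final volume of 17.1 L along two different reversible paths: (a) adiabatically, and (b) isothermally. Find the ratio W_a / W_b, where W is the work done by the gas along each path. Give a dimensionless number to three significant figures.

Path (a) adiabatic: W = P₁V₁(1 − (V₁/V₂)^(γ−1))/(γ−1) → W_a/(P₁V₁) = 0.9353.
Path (b) isothermal: W = P₁V₁ ln(V₂/V₁) → W_b/(P₁V₁) = 1.465.
W_a / W_b = 0.9353 / 1.465 = 0.6383.

W_a / W_b ≈ 0.638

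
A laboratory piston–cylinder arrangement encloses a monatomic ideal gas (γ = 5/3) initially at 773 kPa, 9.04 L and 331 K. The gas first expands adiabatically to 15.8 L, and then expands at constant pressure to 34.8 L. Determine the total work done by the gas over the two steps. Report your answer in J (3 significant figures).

Step 1 (adiabatic): W = (P₁V₁ − P₂V₂)/(γ−1) = (6988 − 4816)/0.667 = 3258 J.
After step 1: P = 304.8 kPa, V = 15.8 L, T = 228.1 K.
Step 2 (isobaric): W = PΔV = (304.8 kPa)(34.8 − 15.8 L) = 5791 J.
W_total = 3258 + 5791 = 9049 J.

W_total ≈ 9050 J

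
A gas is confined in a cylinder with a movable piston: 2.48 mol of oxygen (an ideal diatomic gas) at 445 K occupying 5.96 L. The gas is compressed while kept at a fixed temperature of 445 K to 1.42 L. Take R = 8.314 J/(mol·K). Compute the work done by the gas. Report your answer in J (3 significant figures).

Isothermal: W = nRT ln(V₂/V₁).
W = (2.48)(8.314)(445) × ln(1.42/5.96)
  = 9175 × -1.434
W_by_gas = -13161 J.

W ≈ -13200 J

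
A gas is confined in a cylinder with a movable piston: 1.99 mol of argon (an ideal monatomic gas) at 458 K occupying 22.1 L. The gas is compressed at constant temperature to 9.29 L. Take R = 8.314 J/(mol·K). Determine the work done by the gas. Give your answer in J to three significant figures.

W ≈ -6570 J

Isothermal: W = nRT ln(V₂/V₁).
W = (1.99)(8.314)(458) × ln(9.29/22.1)
  = 7578 × -0.8666
W_by_gas = -6567 J.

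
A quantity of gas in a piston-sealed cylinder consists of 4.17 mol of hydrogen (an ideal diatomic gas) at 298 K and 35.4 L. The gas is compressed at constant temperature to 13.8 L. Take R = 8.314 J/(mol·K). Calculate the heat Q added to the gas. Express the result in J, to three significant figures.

Isothermal ⇒ ΔU = 0, so Q = W = nRT ln(V₂/V₁).
Q = (4.17)(8.314)(298) ln(13.8/35.4) = 10331 × -0.942 = -9733 J.

Q ≈ -9730 J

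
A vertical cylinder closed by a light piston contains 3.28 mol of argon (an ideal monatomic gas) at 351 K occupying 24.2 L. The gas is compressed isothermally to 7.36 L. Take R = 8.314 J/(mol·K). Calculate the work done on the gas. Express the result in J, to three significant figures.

Isothermal: W = nRT ln(V₂/V₁).
W = (3.28)(8.314)(351) × ln(7.36/24.2)
  = 9572 × -1.19
W_by_gas = -11393 J; work on gas = −W_by = 11393 J.

W ≈ 11400 J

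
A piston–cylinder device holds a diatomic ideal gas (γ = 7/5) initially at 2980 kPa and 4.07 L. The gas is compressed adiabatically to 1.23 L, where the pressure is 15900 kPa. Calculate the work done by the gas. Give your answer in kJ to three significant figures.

W ≈ -18.6 kJ

Adiabatic: W = (P₁V₁ − P₂V₂)/(γ − 1) with γ = 7/5.
P₁V₁ = 12129 J, P₂V₂ = 19557 J.
W = (12129 − 19557) / 0.4 = -18571 J.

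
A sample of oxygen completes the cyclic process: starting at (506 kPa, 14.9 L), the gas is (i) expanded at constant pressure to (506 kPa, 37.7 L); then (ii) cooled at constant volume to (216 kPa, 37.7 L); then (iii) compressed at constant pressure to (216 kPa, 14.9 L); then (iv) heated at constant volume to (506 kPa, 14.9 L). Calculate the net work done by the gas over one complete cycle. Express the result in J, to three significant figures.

W_net ≈ 6610 J

Constant-volume legs do no work.
W(i) = (506)(37.7 − 14.9) = 11537 J; W(iii) = (216)(14.9 − 37.7) = -4925 J.
W_net = 11537 − 4925 = 6612 J (the clockwise enclosed area).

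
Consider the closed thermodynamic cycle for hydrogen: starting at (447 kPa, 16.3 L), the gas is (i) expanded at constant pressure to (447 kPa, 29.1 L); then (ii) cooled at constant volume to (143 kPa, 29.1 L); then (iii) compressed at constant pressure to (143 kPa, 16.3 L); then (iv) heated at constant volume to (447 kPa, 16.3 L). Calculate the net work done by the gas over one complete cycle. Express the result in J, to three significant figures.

W_net ≈ 3890 J

Constant-volume legs do no work.
W(i) = (447)(29.1 − 16.3) = 5722 J; W(iii) = (143)(16.3 − 29.1) = -1830 J.
W_net = 5722 − 1830 = 3891 J (the clockwise enclosed area).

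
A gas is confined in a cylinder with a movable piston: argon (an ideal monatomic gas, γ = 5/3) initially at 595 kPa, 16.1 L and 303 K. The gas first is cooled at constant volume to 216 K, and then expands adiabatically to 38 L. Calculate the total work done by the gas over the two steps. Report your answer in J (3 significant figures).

W_total ≈ 4470 J

Step 1 (isochoric): W = 0 (constant volume).
After step 1: P = 424.2 kPa (V unchanged).
Step 2 (adiabatic): W = (P₁V₁ − P₂V₂)/(γ−1) = (6829 − 3852)/0.667 = 4465 J.
W_total = 0 + 4465 = 4465 J.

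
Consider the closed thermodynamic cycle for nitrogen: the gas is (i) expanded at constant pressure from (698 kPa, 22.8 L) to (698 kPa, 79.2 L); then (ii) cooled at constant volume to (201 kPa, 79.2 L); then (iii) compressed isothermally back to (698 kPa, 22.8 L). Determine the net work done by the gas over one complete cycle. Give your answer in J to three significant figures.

Leg (i): W = PΔV = (698)(79.2 − 22.8) = 39367 J.
Leg (ii): W = 0.
Leg (iii): W = PᵢVᵢ ln(V_f/Vᵢ) = (15919) ln(22.8/79.2) = -19823 J.
W_net = 39367 − 19823 = 19544 J.

W_net ≈ 19500 J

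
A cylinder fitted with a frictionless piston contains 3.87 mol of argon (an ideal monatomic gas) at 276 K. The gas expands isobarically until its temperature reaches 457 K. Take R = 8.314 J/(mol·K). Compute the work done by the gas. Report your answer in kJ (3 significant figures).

W ≈ 5.82 kJ

Isobaric: W = P ΔV = nR ΔT.
W = (3.87)(8.314)(457 − 276) = 5824 J.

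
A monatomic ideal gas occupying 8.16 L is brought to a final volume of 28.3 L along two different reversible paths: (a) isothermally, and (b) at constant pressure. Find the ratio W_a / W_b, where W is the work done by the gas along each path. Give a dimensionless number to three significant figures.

Path (a) isothermal: W = P₁V₁ ln(V₂/V₁) → W_a/(P₁V₁) = 1.244.
Path (b) isobaric: W = P₁(V₂ − V₁) → W_b/(P₁V₁) = 2.468.
W_a / W_b = 1.244 / 2.468 = 0.5039.

W_a / W_b ≈ 0.504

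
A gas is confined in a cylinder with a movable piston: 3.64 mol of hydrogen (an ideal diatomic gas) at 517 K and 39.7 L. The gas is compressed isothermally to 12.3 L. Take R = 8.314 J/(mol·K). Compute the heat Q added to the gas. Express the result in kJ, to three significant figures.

Q ≈ -18.3 kJ

Isothermal ⇒ ΔU = 0, so Q = W = nRT ln(V₂/V₁).
Q = (3.64)(8.314)(517) ln(12.3/39.7) = 15646 × -1.172 = -18333 J.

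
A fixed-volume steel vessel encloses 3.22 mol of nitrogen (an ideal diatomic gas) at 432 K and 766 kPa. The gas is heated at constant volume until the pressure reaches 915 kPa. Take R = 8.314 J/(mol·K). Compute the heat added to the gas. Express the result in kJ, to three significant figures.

Constant volume ⇒ W = 0, so Q = ΔU = nCᵥΔT with Cᵥ = 5R/2 = 20.79 J/(mol·K).
At constant V, T₂/T₁ = P₂/P₁ ⇒ ΔT = T₁(P₂/P₁ − 1) = 432·(915/766 − 1) = 84.03 K.
ΔU = (3.22)(20.79)(84.03) = 5624 J.

Q ≈ 5.62 kJ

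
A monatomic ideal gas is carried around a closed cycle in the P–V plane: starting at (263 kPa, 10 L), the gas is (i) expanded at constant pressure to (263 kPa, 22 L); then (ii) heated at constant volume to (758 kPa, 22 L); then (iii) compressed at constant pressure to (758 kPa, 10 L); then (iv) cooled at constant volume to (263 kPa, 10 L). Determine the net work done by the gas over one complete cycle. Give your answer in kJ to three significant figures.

W_net ≈ -5.94 kJ

Constant-volume legs do no work.
W(i) = (263)(22 − 10) = 3156 J; W(iii) = (758)(10 − 22) = -9096 J.
W_net = 3156 − 9096 = -5940 J (the counter-clockwise enclosed area).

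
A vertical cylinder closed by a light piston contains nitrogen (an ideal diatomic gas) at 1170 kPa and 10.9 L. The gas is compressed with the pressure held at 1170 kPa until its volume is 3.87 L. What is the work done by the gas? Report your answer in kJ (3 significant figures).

Isobaric: W = P ΔV.
W = (1170 kPa)(3.87 − 10.9 L) = (1170)(-7.03) = -8225 J.

W ≈ -8.23 kJ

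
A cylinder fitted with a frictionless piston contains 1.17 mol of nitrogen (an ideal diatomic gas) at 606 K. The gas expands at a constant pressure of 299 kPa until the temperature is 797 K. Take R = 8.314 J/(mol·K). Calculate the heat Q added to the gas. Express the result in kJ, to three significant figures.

Isobaric: W = nRΔT = (1.17)(8.314)(191) = 1858 J.
ΔU = nCᵥΔT with Cᵥ = 5R/2: ΔU = (1.17)(20.79)(191) = 4645 J.
Q = ΔU + W = 4645 + 1858 = 6503 J.

Q ≈ 6.50 kJ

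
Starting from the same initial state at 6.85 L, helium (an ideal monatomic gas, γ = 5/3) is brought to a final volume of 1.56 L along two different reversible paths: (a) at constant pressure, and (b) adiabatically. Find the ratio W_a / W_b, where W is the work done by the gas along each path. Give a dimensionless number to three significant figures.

Path (a) isobaric: W = P₁(V₂ − V₁) → W_a/(P₁V₁) = -0.7723.
Path (b) adiabatic: W = P₁V₁(1 − (V₁/V₂)^(γ−1))/(γ−1) → W_b/(P₁V₁) = -2.522.
W_a / W_b = -0.7723 / -2.522 = 0.3062.

W_a / W_b ≈ 0.306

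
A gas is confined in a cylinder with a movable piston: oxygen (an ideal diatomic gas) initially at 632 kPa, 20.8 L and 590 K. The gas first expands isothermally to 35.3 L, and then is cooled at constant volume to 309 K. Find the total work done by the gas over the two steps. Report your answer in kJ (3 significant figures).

Step 1 (isothermal): W = P₁V₁ ln(V₂/V₁) = (13146) ln(35.3/20.8) = 6953 J.
Step 2 (isochoric): W = 0 (constant volume).
W_total = 6953 + 0 = 6953 J.

W_total ≈ 6.95 kJ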